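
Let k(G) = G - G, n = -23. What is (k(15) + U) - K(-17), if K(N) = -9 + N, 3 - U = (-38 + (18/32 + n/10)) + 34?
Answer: 2779/80 ≈ 34.737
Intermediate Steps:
U = 699/80 (U = 3 - ((-38 + (18/32 - 23/10)) + 34) = 3 - ((-38 + (18*(1/32) - 23*⅒)) + 34) = 3 - ((-38 + (9/16 - 23/10)) + 34) = 3 - ((-38 - 139/80) + 34) = 3 - (-3179/80 + 34) = 3 - 1*(-459/80) = 3 + 459/80 = 699/80 ≈ 8.7375)
k(G) = 0
(k(15) + U) - K(-17) = (0 + 699/80) - (-9 - 17) = 699/80 - 1*(-26) = 699/80 + 26 = 2779/80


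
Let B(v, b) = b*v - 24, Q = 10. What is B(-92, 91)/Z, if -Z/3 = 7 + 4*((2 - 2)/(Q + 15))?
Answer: 8396/21 ≈ 399.81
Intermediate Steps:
B(v, b) = -24 + b*v
Z = -21 (Z = -3*(7 + 4*((2 - 2)/(10 + 15))) = -3*(7 + 4*(0/25)) = -3*(7 + 4*(0*(1/25))) = -3*(7 + 4*0) = -3*(7 + 0) = -3*7 = -21)
B(-92, 91)/Z = (-24 + 91*(-92))/(-21) = (-24 - 8372)*(-1/21) = -8396*(-1/21) = 8396/21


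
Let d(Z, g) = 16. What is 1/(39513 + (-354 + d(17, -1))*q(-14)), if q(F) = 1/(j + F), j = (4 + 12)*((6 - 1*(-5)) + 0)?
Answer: 81/3200384 ≈ 2.5309e-5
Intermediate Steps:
j = 176 (j = 16*((6 + 5) + 0) = 16*(11 + 0) = 16*11 = 176)
q(F) = 1/(176 + F)
1/(39513 + (-354 + d(17, -1))*q(-14)) = 1/(39513 + (-354 + 16)/(176 - 14)) = 1/(39513 - 338/162) = 1/(39513 - 338*1/162) = 1/(39513 - 169/81) = 1/(3200384/81) = 81/3200384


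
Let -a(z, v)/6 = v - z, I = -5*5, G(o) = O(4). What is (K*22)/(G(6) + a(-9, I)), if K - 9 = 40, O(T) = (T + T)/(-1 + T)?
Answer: 1617/148 ≈ 10.926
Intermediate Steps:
O(T) = 2*T/(-1 + T) (O(T) = (2*T)/(-1 + T) = 2*T/(-1 + T))
G(o) = 8/3 (G(o) = 2*4/(-1 + 4) = 2*4/3 = 2*4*(⅓) = 8/3)
K = 49 (K = 9 + 40 = 49)
I = -25
a(z, v) = -6*v + 6*z (a(z, v) = -6*(v - z) = -6*v + 6*z)
(K*22)/(G(6) + a(-9, I)) = (49*22)/(8/3 + (-6*(-25) + 6*(-9))) = 1078/(8/3 + (150 - 54)) = 1078/(8/3 + 96) = 1078/(296/3) = 1078*(3/296) = 1617/148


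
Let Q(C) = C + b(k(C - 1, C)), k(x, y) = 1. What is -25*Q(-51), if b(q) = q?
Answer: 1250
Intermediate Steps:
Q(C) = 1 + C (Q(C) = C + 1 = 1 + C)
-25*Q(-51) = -25*(1 - 51) = -25*(-50) = 1250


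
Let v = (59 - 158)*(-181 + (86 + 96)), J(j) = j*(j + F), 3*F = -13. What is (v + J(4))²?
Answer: 90601/9 ≈ 10067.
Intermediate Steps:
F = -13/3 (F = (⅓)*(-13) = -13/3 ≈ -4.3333)
J(j) = j*(-13/3 + j) (J(j) = j*(j - 13/3) = j*(-13/3 + j))
v = -99 (v = -99*(-181 + 182) = -99*1 = -99)
(v + J(4))² = (-99 + (⅓)*4*(-13 + 3*4))² = (-99 + (⅓)*4*(-13 + 12))² = (-99 + (⅓)*4*(-1))² = (-99 - 4/3)² = (-301/3)² = 90601/9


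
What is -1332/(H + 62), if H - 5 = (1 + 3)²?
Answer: -1332/83 ≈ -16.048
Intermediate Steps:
H = 21 (H = 5 + (1 + 3)² = 5 + 4² = 5 + 16 = 21)
-1332/(H + 62) = -1332/(21 + 62) = -1332/83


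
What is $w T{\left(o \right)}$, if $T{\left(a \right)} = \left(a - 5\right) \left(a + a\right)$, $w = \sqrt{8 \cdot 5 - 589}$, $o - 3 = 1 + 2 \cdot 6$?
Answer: $1056 i \sqrt{61} \approx 8247.6 i$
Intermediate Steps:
$o = 16$ ($o = 3 + \left(1 + 2 \cdot 6\right) = 3 + \left(1 + 12\right) = 3 + 13 = 16$)
$w = 3 i \sqrt{61}$ ($w = \sqrt{40 - 589} = \sqrt{-549} = 3 i \sqrt{61} \approx 23.431 i$)
$T{\left(a \right)} = 2 a \left(-5 + a\right)$ ($T{\left(a \right)} = \left(-5 + a\right) 2 a = 2 a \left(-5 + a\right)$)
$w T{\left(o \right)} = 3 i \sqrt{61} \cdot 2 \cdot 16 \left(-5 + 16\right) = 3 i \sqrt{61} \cdot 2 \cdot 16 \cdot 11 = 3 i \sqrt{61} \cdot 352 = 1056 i \sqrt{61}$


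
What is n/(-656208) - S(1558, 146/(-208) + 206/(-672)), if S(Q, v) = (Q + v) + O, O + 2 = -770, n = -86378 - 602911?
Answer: -1114594937/1421784 ≈ -783.94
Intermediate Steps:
n = -689289
O = -772 (O = -2 - 770 = -772)
S(Q, v) = -772 + Q + v (S(Q, v) = (Q + v) - 772 = -772 + Q + v)
n/(-656208) - S(1558, 146/(-208) + 206/(-672)) = -689289/(-656208) - (-772 + 1558 + (146/(-208) + 206/(-672))) = -689289*(-1/656208) - (-772 + 1558 + (146*(-1/208) + 206*(-1/672))) = 229763/218736 - (-772 + 1558 + (-73/104 - 103/336)) = 229763/218736 - (-772 + 1558 - 4405/4368) = 229763/218736 - 1*3428843/4368 = 229763/218736 - 3428843/4368 = -1114594937/1421784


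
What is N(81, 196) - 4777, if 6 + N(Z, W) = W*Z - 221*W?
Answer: -32223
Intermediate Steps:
N(Z, W) = -6 - 221*W + W*Z (N(Z, W) = -6 + (W*Z - 221*W) = -6 + (-221*W + W*Z) = -6 - 221*W + W*Z)
N(81, 196) - 4777 = (-6 - 221*196 + 196*81) - 4777 = (-6 - 43316 + 15876) - 4777 = -27446 - 4777 = -32223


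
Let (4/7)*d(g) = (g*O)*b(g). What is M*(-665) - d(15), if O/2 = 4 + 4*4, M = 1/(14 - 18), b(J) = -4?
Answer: 17465/4 ≈ 4366.3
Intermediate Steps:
M = -¼ (M = 1/(-4) = -¼ ≈ -0.25000)
O = 40 (O = 2*(4 + 4*4) = 2*(4 + 16) = 2*20 = 40)
d(g) = -280*g (d(g) = 7*((g*40)*(-4))/4 = 7*((40*g)*(-4))/4 = 7*(-160*g)/4 = -280*g)
M*(-665) - d(15) = -¼*(-665) - (-280)*15 = 665/4 - 1*(-4200) = 665/4 + 4200 = 17465/4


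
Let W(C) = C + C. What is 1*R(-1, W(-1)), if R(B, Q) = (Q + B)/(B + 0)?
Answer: 3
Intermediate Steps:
W(C) = 2*C
R(B, Q) = (B + Q)/B
1*R(-1, W(-1)) = 1*((-1 + 2*(-1))/(-1)) = 1*(-(-1 - 2)) = 1*(-1*(-3)) = 1*3 = 3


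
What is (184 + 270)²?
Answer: 206116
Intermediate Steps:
(184 + 270)² = 454² = 206116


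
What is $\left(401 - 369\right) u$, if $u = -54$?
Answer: $-1728$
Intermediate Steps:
$\left(401 - 369\right) u = \left(401 - 369\right) \left(-54\right) = 32 \left(-54\right) = -1728$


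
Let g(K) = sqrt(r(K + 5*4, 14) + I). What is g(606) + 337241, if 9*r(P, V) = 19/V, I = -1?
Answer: 337241 + I*sqrt(1498)/42 ≈ 3.3724e+5 + 0.92152*I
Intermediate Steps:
r(P, V) = 19/(9*V) (r(P, V) = (19/V)/9 = 19/(9*V))
g(K) = I*sqrt(1498)/42 (g(K) = sqrt((19/9)/14 - 1) = sqrt((19/9)*(1/14) - 1) = sqrt(19/126 - 1) = sqrt(-107/126) = I*sqrt(1498)/42)
g(606) + 337241 = I*sqrt(1498)/42 + 337241 = 337241 + I*sqrt(1498)/42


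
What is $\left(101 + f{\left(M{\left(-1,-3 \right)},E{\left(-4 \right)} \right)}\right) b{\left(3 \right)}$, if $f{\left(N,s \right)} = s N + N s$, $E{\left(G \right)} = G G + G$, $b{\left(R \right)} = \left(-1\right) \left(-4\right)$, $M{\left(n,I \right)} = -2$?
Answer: $212$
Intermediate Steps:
$b{\left(R \right)} = 4$
$E{\left(G \right)} = G + G^{2}$ ($E{\left(G \right)} = G^{2} + G = G + G^{2}$)
$f{\left(N,s \right)} = 2 N s$ ($f{\left(N,s \right)} = N s + N s = 2 N s$)
$\left(101 + f{\left(M{\left(-1,-3 \right)},E{\left(-4 \right)} \right)}\right) b{\left(3 \right)} = \left(101 + 2 \left(-2\right) \left(- 4 \left(1 - 4\right)\right)\right) 4 = \left(101 + 2 \left(-2\right) \left(\left(-4\right) \left(-3\right)\right)\right) 4 = \left(101 + 2 \left(-2\right) 12\right) 4 = \left(101 - 48\right) 4 = 53 \cdot 4 = 212$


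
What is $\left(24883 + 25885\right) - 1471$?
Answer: $49297$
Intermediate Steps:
$\left(24883 + 25885\right) - 1471 = 50768 - 1471 = 49297$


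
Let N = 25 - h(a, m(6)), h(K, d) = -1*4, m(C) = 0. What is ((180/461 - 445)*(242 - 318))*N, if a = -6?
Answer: 451742860/461 ≈ 9.7992e+5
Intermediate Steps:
h(K, d) = -4
N = 29 (N = 25 - 1*(-4) = 25 + 4 = 29)
((180/461 - 445)*(242 - 318))*N = ((180/461 - 445)*(242 - 318))*29 = ((180*(1/461) - 445)*(-76))*29 = ((180/461 - 445)*(-76))*29 = -204965/461*(-76)*29 = (15577340/461)*29 = 451742860/461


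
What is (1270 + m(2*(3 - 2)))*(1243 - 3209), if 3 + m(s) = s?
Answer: -2494854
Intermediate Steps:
m(s) = -3 + s
(1270 + m(2*(3 - 2)))*(1243 - 3209) = (1270 + (-3 + 2*(3 - 2)))*(1243 - 3209) = (1270 + (-3 + 2*1))*(-1966) = (1270 + (-3 + 2))*(-1966) = (1270 - 1)*(-1966) = 1269*(-1966) = -2494854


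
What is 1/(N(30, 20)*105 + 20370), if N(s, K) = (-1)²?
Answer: 1/20475 ≈ 4.8840e-5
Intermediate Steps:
N(s, K) = 1
1/(N(30, 20)*105 + 20370) = 1/(1*105 + 20370) = 1/(105 + 20370) = 1/20475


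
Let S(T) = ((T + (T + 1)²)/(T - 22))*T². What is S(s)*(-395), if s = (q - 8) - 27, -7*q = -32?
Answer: 733765313475/125881 ≈ 5.8290e+6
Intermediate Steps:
q = 32/7 (q = -⅐*(-32) = 32/7 ≈ 4.5714)
s = -213/7 (s = (32/7 - 8) - 27 = -24/7 - 27 = -213/7 ≈ -30.429)
S(T) = T²*(T + (1 + T)²)/(-22 + T) (S(T) = ((T + (1 + T)²)/(-22 + T))*T² = T²*(T + (1 + T)²)/(-22 + T))
S(s)*(-395) = ((-213/7)²*(-213/7 + (1 - 213/7)²)/(-22 - 213/7))*(-395) = (45369*(-213/7 + (-206/7)²)/(49*(-367/7)))*(-395) = ((45369/49)*(-7/367)*(-213/7 + 42436/49))*(-395) = ((45369/49)*(-7/367)*(40945/49))*(-395) = -1857633705/125881*(-395) = 733765313475/125881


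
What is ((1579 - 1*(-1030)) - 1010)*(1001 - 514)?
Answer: 778713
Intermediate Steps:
((1579 - 1*(-1030)) - 1010)*(1001 - 514) = ((1579 + 1030) - 1010)*487 = (2609 - 1010)*487 = 1599*487 = 778713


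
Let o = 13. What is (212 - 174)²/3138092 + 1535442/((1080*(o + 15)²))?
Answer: 200815871681/110711885760 ≈ 1.8139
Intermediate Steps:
(212 - 174)²/3138092 + 1535442/((1080*(o + 15)²)) = (212 - 174)²/3138092 + 1535442/((1080*(13 + 15)²)) = 38²*(1/3138092) + 1535442/((1080*28²)) = 1444*(1/3138092) + 1535442/((1080*784)) = 361/784523 + 1535442/846720 = 361/784523 + 1535442*(1/846720) = 361/784523 + 255907/141120 = 200815871681/110711885760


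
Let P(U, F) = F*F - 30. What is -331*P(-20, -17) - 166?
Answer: -85895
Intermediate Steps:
P(U, F) = -30 + F² (P(U, F) = F² - 30 = -30 + F²)
-331*P(-20, -17) - 166 = -331*(-30 + (-17)²) - 166 = -331*(-30 + 289) - 166 = -331*259 - 166 = -85729 - 166 = -85895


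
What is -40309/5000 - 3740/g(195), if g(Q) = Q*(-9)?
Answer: -10408459/1755000 ≈ -5.9307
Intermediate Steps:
g(Q) = -9*Q
-40309/5000 - 3740/g(195) = -40309/5000 - 3740/((-9*195)) = -40309*1/5000 - 3740/(-1755) = -40309/5000 - 3740*(-1/1755) = -40309/5000 + 748/351 = -10408459/1755000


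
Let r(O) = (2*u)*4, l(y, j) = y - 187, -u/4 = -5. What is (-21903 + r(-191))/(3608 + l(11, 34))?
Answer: -21743/3432 ≈ -6.3354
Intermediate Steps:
u = 20 (u = -4*(-5) = 20)
l(y, j) = -187 + y
r(O) = 160 (r(O) = (2*20)*4 = 40*4 = 160)
(-21903 + r(-191))/(3608 + l(11, 34)) = (-21903 + 160)/(3608 + (-187 + 11)) = -21743/(3608 - 176) = -21743/3432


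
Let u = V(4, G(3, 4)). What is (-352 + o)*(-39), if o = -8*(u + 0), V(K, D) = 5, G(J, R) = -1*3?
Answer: 15288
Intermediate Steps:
G(J, R) = -3
u = 5
o = -40 (o = -8*(5 + 0) = -8*5 = -40)
(-352 + o)*(-39) = (-352 - 40)*(-39) = -392*(-39) = 15288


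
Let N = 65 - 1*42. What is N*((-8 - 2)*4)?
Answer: -920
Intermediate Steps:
N = 23 (N = 65 - 42 = 23)
N*((-8 - 2)*4) = 23*((-8 - 2)*4) = 23*(-10*4) = 23*(-40) = -920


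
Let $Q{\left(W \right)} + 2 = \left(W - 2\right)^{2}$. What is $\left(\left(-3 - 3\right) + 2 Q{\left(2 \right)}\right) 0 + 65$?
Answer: $65$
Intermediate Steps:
$Q{\left(W \right)} = -2 + \left(-2 + W\right)^{2}$ ($Q{\left(W \right)} = -2 + \left(W - 2\right)^{2} = -2 + \left(-2 + W\right)^{2}$)
$\left(\left(-3 - 3\right) + 2 Q{\left(2 \right)}\right) 0 + 65 = \left(\left(-3 - 3\right) + 2 \left(-2 + \left(-2 + 2\right)^{2}\right)\right) 0 + 65 = \left(-6 + 2 \left(-2 + 0^{2}\right)\right) 0 + 65 = \left(-6 + 2 \left(-2 + 0\right)\right) 0 + 65 = \left(-6 + 2 \left(-2\right)\right) 0 + 65 = \left(-6 - 4\right) 0 + 65 = \left(-10\right) 0 + 65 = 0 + 65 = 65$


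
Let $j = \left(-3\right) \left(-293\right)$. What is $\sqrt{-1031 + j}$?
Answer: $2 i \sqrt{38} \approx 12.329 i$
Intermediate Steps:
$j = 879$
$\sqrt{-1031 + j} = \sqrt{-1031 + 879} = \sqrt{-152} = 2 i \sqrt{38}$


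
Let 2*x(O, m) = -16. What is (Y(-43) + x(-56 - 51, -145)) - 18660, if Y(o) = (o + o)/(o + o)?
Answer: -18667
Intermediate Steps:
x(O, m) = -8 (x(O, m) = (1/2)*(-16) = -8)
Y(o) = 1 (Y(o) = (2*o)/((2*o)) = (2*o)*(1/(2*o)) = 1)
(Y(-43) + x(-56 - 51, -145)) - 18660 = (1 - 8) - 18660 = -7 - 18660 = -18667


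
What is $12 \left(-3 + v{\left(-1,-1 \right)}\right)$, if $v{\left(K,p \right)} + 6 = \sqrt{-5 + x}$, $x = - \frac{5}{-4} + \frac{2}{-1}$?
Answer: $-108 + 6 i \sqrt{23} \approx -108.0 + 28.775 i$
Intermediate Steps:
$x = - \frac{3}{4}$ ($x = \left(-5\right) \left(- \frac{1}{4}\right) + 2 \left(-1\right) = \frac{5}{4} - 2 = - \frac{3}{4} \approx -0.75$)
$v{\left(K,p \right)} = -6 + \frac{i \sqrt{23}}{2}$ ($v{\left(K,p \right)} = -6 + \sqrt{-5 - \frac{3}{4}} = -6 + \sqrt{- \frac{23}{4}} = -6 + \frac{i \sqrt{23}}{2}$)
$12 \left(-3 + v{\left(-1,-1 \right)}\right) = 12 \left(-3 - \left(6 - \frac{i \sqrt{23}}{2}\right)\right) = 12 \left(-9 + \frac{i \sqrt{23}}{2}\right) = -108 + 6 i \sqrt{23}$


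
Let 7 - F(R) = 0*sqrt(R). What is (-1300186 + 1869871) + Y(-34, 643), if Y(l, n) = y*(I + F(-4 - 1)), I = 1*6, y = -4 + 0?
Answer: 569633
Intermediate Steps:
F(R) = 7 (F(R) = 7 - 0*sqrt(R) = 7 - 1*0 = 7 + 0 = 7)
y = -4
I = 6
Y(l, n) = -52 (Y(l, n) = -4*(6 + 7) = -4*13 = -52)
(-1300186 + 1869871) + Y(-34, 643) = (-1300186 + 1869871) - 52 = 569685 - 52 = 569633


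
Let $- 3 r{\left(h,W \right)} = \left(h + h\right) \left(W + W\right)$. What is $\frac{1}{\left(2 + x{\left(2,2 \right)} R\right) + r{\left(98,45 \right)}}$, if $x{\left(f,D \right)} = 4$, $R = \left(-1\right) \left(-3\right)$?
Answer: $- \frac{1}{5866} \approx -0.00017047$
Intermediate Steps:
$R = 3$
$r{\left(h,W \right)} = - \frac{4 W h}{3}$ ($r{\left(h,W \right)} = - \frac{\left(h + h\right) \left(W + W\right)}{3} = - \frac{2 h 2 W}{3} = - \frac{4 W h}{3}$)
$\frac{1}{\left(2 + x{\left(2,2 \right)} R\right) + r{\left(98,45 \right)}} = \frac{1}{\left(2 + 4 \cdot 3\right) - 60 \cdot 98} = \frac{1}{\left(2 + 12\right) - 5880} = \frac{1}{14 - 5880} = \frac{1}{-5866} = - \frac{1}{5866}$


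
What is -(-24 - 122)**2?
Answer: -21316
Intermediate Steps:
-(-24 - 122)**2 = -1*(-146)**2 = -1*21316 = -21316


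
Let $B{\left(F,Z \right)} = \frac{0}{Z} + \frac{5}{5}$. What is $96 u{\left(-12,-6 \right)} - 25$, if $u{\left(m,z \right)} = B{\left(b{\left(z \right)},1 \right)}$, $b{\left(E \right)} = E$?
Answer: $71$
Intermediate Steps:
$B{\left(F,Z \right)} = 1$ ($B{\left(F,Z \right)} = 0 + 5 \cdot \frac{1}{5} = 0 + 1 = 1$)
$u{\left(m,z \right)} = 1$
$96 u{\left(-12,-6 \right)} - 25 = 96 \cdot 1 - 25 = 96 - 25 = 71$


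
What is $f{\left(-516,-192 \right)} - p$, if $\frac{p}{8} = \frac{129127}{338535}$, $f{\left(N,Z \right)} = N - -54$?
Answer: $- \frac{157436186}{338535} \approx -465.05$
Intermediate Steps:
$f{\left(N,Z \right)} = 54 + N$ ($f{\left(N,Z \right)} = N + 54 = 54 + N$)
$p = \frac{1033016}{338535}$ ($p = 8 \cdot \frac{129127}{338535} = \frac{1033016}{338535} \approx 3.0514$)
$f{\left(-516,-192 \right)} - p = \left(54 - 516\right) - \frac{1033016}{338535} = -462 - \frac{1033016}{338535} = - \frac{157436186}{338535}$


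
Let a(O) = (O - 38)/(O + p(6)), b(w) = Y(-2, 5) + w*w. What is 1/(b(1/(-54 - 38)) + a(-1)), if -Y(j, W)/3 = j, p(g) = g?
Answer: -42320/76171 ≈ -0.55559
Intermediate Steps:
Y(j, W) = -3*j
b(w) = 6 + w**2 (b(w) = -3*(-2) + w*w = 6 + w**2)
a(O) = (-38 + O)/(6 + O) (a(O) = (O - 38)/(O + 6) = (-38 + O)/(6 + O))
1/(b(1/(-54 - 38)) + a(-1)) = 1/((6 + (1/(-54 - 38))**2) + (-38 - 1)/(6 - 1)) = 1/((6 + (1/(-92))**2) - 39/5) = 1/((6 + (-1/92)**2) + (1/5)*(-39)) = 1/((6 + 1/8464) - 39/5) = 1/(50785/8464 - 39/5) = 1/(-76171/42320) = -42320/76171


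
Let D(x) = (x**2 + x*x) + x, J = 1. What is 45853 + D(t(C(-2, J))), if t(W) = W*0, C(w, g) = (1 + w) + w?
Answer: 45853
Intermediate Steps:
C(w, g) = 1 + 2*w
t(W) = 0
D(x) = x + 2*x**2 (D(x) = (x**2 + x**2) + x = 2*x**2 + x = x + 2*x**2)
45853 + D(t(C(-2, J))) = 45853 + 0*(1 + 2*0) = 45853 + 0*(1 + 0) = 45853 + 0*1 = 45853 + 0 = 45853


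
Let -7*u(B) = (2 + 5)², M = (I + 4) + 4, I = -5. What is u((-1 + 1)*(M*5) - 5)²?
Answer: 49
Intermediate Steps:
M = 3 (M = (-5 + 4) + 4 = -1 + 4 = 3)
u(B) = -7 (u(B) = -(2 + 5)²/7 = -⅐*7² = -⅐*49 = -7)
u((-1 + 1)*(M*5) - 5)² = (-7)² = 49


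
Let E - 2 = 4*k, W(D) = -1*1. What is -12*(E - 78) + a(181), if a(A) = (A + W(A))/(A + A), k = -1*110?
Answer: 1120842/181 ≈ 6192.5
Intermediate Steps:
W(D) = -1
k = -110
E = -438 (E = 2 + 4*(-110) = 2 - 440 = -438)
a(A) = (-1 + A)/(2*A) (a(A) = (A - 1)/(A + A) = (-1 + A)/((2*A)) = (-1 + A)*(1/(2*A)) = (-1 + A)/(2*A))
-12*(E - 78) + a(181) = -12*(-438 - 78) + (½)*(-1 + 181)/181 = -12*(-516) + (½)*(1/181)*180 = 6192 + 90/181 = 1120842/181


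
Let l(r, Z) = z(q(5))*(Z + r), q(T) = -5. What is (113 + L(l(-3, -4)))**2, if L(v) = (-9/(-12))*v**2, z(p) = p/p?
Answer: 358801/16 ≈ 22425.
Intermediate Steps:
z(p) = 1
l(r, Z) = Z + r (l(r, Z) = 1*(Z + r) = Z + r)
L(v) = 3*v**2/4 (L(v) = (-9*(-1/12))*v**2 = 3*v**2/4)
(113 + L(l(-3, -4)))**2 = (113 + 3*(-4 - 3)**2/4)**2 = (113 + (3/4)*(-7)**2)**2 = (113 + (3/4)*49)**2 = (113 + 147/4)**2 = (599/4)**2 = 358801/16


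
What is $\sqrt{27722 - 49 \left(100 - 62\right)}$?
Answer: $2 \sqrt{6465} \approx 160.81$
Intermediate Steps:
$\sqrt{27722 - 49 \left(100 - 62\right)} = \sqrt{27722 - 1862} = \sqrt{25860} = 2 \sqrt{6465}$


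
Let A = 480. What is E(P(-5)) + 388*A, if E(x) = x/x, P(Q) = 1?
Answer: 186241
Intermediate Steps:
E(x) = 1
E(P(-5)) + 388*A = 1 + 388*480 = 1 + 186240 = 186241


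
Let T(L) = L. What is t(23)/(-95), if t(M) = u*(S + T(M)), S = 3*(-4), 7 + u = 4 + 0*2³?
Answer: 33/95 ≈ 0.34737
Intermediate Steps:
u = -3 (u = -7 + (4 + 0*2³) = -7 + (4 + 0*8) = -7 + (4 + 0) = -7 + 4 = -3)
S = -12
t(M) = 36 - 3*M (t(M) = -3*(-12 + M) = 36 - 3*M)
t(23)/(-95) = (36 - 3*23)/(-95) = (36 - 69)*(-1/95) = -33*(-1/95) = 33/95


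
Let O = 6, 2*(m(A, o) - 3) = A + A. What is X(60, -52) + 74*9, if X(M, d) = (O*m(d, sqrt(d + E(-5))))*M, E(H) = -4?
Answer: -16974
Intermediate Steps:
m(A, o) = 3 + A (m(A, o) = 3 + (A + A)/2 = 3 + (2*A)/2 = 3 + A)
X(M, d) = M*(18 + 6*d) (X(M, d) = (6*(3 + d))*M = (18 + 6*d)*M = M*(18 + 6*d))
X(60, -52) + 74*9 = 6*60*(3 - 52) + 74*9 = 6*60*(-49) + 666 = -17640 + 666 = -16974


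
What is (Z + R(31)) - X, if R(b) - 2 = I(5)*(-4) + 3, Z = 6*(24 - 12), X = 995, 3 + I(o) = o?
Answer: -926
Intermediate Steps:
I(o) = -3 + o
Z = 72 (Z = 6*12 = 72)
R(b) = -3 (R(b) = 2 + ((-3 + 5)*(-4) + 3) = 2 + (2*(-4) + 3) = 2 + (-8 + 3) = 2 - 5 = -3)
(Z + R(31)) - X = (72 - 3) - 1*995 = 69 - 995 = -926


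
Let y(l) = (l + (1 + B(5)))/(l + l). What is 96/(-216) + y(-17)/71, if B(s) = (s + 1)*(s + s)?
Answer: -5026/10863 ≈ -0.46267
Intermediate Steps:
B(s) = 2*s*(1 + s) (B(s) = (1 + s)*(2*s) = 2*s*(1 + s))
y(l) = (61 + l)/(2*l) (y(l) = (l + (1 + 2*5*(1 + 5)))/(l + l) = (l + (1 + 2*5*6))/((2*l)) = (l + (1 + 60))*(1/(2*l)) = (l + 61)*(1/(2*l)) = (61 + l)*(1/(2*l)) = (61 + l)/(2*l))
96/(-216) + y(-17)/71 = 96/(-216) + ((1/2)*(61 - 17)/(-17))/71 = 96*(-1/216) + ((1/2)*(-1/17)*44)*(1/71) = -4/9 - 22/17*1/71 = -4/9 - 22/1207 = -5026/10863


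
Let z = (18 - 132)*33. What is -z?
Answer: 3762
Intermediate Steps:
z = -3762 (z = -114*33 = -3762)
-z = -1*(-3762) = 3762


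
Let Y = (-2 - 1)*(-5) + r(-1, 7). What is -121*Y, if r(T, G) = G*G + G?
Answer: -8591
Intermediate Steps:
r(T, G) = G + G² (r(T, G) = G² + G = G + G²)
Y = 71 (Y = (-2 - 1)*(-5) + 7*(1 + 7) = -3*(-5) + 7*8 = 15 + 56 = 71)
-121*Y = -121*71 = -8591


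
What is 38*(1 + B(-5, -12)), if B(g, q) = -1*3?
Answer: -76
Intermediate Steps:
B(g, q) = -3
38*(1 + B(-5, -12)) = 38*(1 - 3) = 38*(-2) = -76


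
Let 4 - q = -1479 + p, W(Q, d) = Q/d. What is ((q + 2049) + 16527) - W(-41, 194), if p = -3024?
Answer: 4478143/194 ≈ 23083.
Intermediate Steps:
q = 4507 (q = 4 - (-1479 - 3024) = 4 - 1*(-4503) = 4 + 4503 = 4507)
((q + 2049) + 16527) - W(-41, 194) = ((4507 + 2049) + 16527) - (-41)/194 = (6556 + 16527) - (-41)/194 = 23083 - 1*(-41/194) = 23083 + 41/194 = 4478143/194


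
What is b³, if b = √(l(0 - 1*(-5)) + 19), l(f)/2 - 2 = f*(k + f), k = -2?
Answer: 53*√53 ≈ 385.85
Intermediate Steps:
l(f) = 4 + 2*f*(-2 + f) (l(f) = 4 + 2*(f*(-2 + f)) = 4 + 2*f*(-2 + f))
b = √53 (b = √((4 - 4*(0 - 1*(-5)) + 2*(0 - 1*(-5))²) + 19) = √((4 - 4*(0 + 5) + 2*(0 + 5)²) + 19) = √((4 - 4*5 + 2*5²) + 19) = √((4 - 20 + 2*25) + 19) = √((4 - 20 + 50) + 19) = √(34 + 19) = √53 ≈ 7.2801)
b³ = (√53)³ = 53*√53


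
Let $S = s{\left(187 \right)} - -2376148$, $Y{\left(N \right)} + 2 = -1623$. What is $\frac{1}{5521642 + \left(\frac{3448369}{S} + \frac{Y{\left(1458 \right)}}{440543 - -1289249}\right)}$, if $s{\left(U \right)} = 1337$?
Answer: $\frac{4112554533120}{22708059798463479163} \approx 1.8111 \cdot 10^{-7}$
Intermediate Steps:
$Y{\left(N \right)} = -1625$ ($Y{\left(N \right)} = -2 - 1623 = -1625$)
$S = 2377485$ ($S = 1337 - -2376148 = 1337 + 2376148 = 2377485$)
$\frac{1}{5521642 + \left(\frac{3448369}{S} + \frac{Y{\left(1458 \right)}}{440543 - -1289249}\right)} = \frac{1}{5521642 + \left(\frac{3448369}{2377485} - \frac{1625}{440543 - -1289249}\right)} = \frac{1}{5521642 + \left(3448369 \cdot \frac{1}{2377485} - \frac{1625}{440543 + 1289249}\right)} = \frac{1}{5521642 + \left(\frac{3448369}{2377485} - \frac{1625}{1729792}\right)} = \frac{1}{5521642 + \frac{5961097696123}{4112554533120}} = \frac{1}{\frac{22708059798463479163}{4112554533120}} = \frac{4112554533120}{22708059798463479163}$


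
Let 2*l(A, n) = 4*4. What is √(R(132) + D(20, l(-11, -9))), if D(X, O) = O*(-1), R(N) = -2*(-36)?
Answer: 8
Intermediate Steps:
R(N) = 72
l(A, n) = 8 (l(A, n) = (4*4)/2 = (½)*16 = 8)
D(X, O) = -O
√(R(132) + D(20, l(-11, -9))) = √(72 - 1*8) = √(72 - 8) = √64 = 8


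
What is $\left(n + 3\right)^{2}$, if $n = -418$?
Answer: $172225$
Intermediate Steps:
$\left(n + 3\right)^{2} = \left(-418 + 3\right)^{2} = \left(-415\right)^{2} = 172225$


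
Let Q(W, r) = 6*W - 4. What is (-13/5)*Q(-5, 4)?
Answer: 442/5 ≈ 88.400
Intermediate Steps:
Q(W, r) = -4 + 6*W
(-13/5)*Q(-5, 4) = (-13/5)*(-4 + 6*(-5)) = (-13*⅕)*(-4 - 30) = -13/5*(-34) = 442/5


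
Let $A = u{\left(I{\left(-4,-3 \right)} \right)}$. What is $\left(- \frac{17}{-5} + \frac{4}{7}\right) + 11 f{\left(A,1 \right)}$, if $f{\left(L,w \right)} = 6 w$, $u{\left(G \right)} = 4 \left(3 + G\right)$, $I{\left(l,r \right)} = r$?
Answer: $\frac{2449}{35} \approx 69.971$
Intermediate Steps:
$u{\left(G \right)} = 12 + 4 G$
$A = 0$ ($A = 12 + 4 \left(-3\right) = 12 - 12 = 0$)
$\left(- \frac{17}{-5} + \frac{4}{7}\right) + 11 f{\left(A,1 \right)} = \left(- \frac{17}{-5} + \frac{4}{7}\right) + 11 \cdot 6 \cdot 1 = \left(\left(-17\right) \left(- \frac{1}{5}\right) + 4 \cdot \frac{1}{7}\right) + 11 \cdot 6 = \left(\frac{17}{5} + \frac{4}{7}\right) + 66 = \frac{139}{35} + 66 = \frac{2449}{35}$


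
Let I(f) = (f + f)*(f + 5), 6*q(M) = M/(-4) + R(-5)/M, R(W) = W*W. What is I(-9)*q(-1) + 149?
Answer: -148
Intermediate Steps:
R(W) = W²
q(M) = -M/24 + 25/(6*M) (q(M) = (M/(-4) + (-5)²/M)/6 = (M*(-¼) + 25/M)/6 = (-M/4 + 25/M)/6 = (25/M - M/4)/6 = -M/24 + 25/(6*M))
I(f) = 2*f*(5 + f) (I(f) = (2*f)*(5 + f) = 2*f*(5 + f))
I(-9)*q(-1) + 149 = (2*(-9)*(5 - 9))*((1/24)*(100 - 1*(-1)²)/(-1)) + 149 = (2*(-9)*(-4))*((1/24)*(-1)*(100 - 1*1)) + 149 = 72*((1/24)*(-1)*(100 - 1)) + 149 = 72*((1/24)*(-1)*99) + 149 = 72*(-33/8) + 149 = -297 + 149 = -148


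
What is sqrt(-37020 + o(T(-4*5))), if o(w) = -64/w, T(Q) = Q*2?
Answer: 2*I*sqrt(231365)/5 ≈ 192.4*I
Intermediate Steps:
T(Q) = 2*Q
sqrt(-37020 + o(T(-4*5))) = sqrt(-37020 - 64/(2*(-4*5))) = sqrt(-37020 - 64/(2*(-20))) = sqrt(-37020 - 64/(-40)) = sqrt(-37020 - 64*(-1/40)) = sqrt(-37020 + 8/5) = sqrt(-185092/5) = 2*I*sqrt(231365)/5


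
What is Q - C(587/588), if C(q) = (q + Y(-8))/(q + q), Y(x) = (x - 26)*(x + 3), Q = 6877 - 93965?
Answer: -102341859/1174 ≈ -87174.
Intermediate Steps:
Q = -87088
Y(x) = (-26 + x)*(3 + x)
C(q) = (170 + q)/(2*q) (C(q) = (q + (-78 + (-8)² - 23*(-8)))/(q + q) = (q + (-78 + 64 + 184))/((2*q)) = (q + 170)*(1/(2*q)) = (170 + q)*(1/(2*q)) = (170 + q)/(2*q))
Q - C(587/588) = -87088 - (170 + 587/588)/(2*(587/588)) = -87088 - (170 + 587*(1/588))/(2*(587*(1/588))) = -87088 - (170 + 587/588)/(2*587/588) = -87088 - 588*100547/(2*587*588) = -87088 - 1*100547/1174 = -87088 - 100547/1174 = -102341859/1174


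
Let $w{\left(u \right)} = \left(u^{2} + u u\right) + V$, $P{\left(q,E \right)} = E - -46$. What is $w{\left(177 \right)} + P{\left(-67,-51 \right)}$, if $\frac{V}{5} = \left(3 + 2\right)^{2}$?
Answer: $62778$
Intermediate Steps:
$P{\left(q,E \right)} = 46 + E$ ($P{\left(q,E \right)} = E + 46 = 46 + E$)
$V = 125$ ($V = 5 \left(3 + 2\right)^{2} = 5 \cdot 5^{2} = 5 \cdot 25 = 125$)
$w{\left(u \right)} = 125 + 2 u^{2}$ ($w{\left(u \right)} = \left(u^{2} + u u\right) + 125 = \left(u^{2} + u^{2}\right) + 125 = 2 u^{2} + 125 = 125 + 2 u^{2}$)
$w{\left(177 \right)} + P{\left(-67,-51 \right)} = \left(125 + 2 \cdot 177^{2}\right) + \left(46 - 51\right) = \left(125 + 2 \cdot 31329\right) - 5 = \left(125 + 62658\right) - 5 = 62783 - 5 = 62778$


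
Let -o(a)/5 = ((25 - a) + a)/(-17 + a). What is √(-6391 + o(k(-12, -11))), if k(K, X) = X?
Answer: I*√1251761/14 ≈ 79.916*I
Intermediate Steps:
o(a) = -125/(-17 + a) (o(a) = -5*((25 - a) + a)/(-17 + a) = -125/(-17 + a))
√(-6391 + o(k(-12, -11))) = √(-6391 - 125/(-17 - 11)) = √(-6391 - 125/(-28)) = √(-6391 - 125*(-1/28)) = √(-6391 + 125/28) = √(-178823/28) = I*√1251761/14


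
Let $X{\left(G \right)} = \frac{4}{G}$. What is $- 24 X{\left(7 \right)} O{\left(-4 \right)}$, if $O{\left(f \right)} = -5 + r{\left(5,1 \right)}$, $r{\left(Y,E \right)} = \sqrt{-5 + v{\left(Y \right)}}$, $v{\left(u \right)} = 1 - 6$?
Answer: $\frac{480}{7} - \frac{96 i \sqrt{10}}{7} \approx 68.571 - 43.368 i$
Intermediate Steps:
$v{\left(u \right)} = -5$ ($v{\left(u \right)} = 1 - 6 = -5$)
$r{\left(Y,E \right)} = i \sqrt{10}$ ($r{\left(Y,E \right)} = \sqrt{-5 - 5} = \sqrt{-10} = i \sqrt{10}$)
$O{\left(f \right)} = -5 + i \sqrt{10}$
$- 24 X{\left(7 \right)} O{\left(-4 \right)} = - 24 \cdot \frac{4}{7} \left(-5 + i \sqrt{10}\right) = - 24 \cdot 4 \cdot \frac{1}{7} \left(-5 + i \sqrt{10}\right) = \left(-24\right) \frac{4}{7} \left(-5 + i \sqrt{10}\right) = - \frac{96 \left(-5 + i \sqrt{10}\right)}{7} = \frac{480}{7} - \frac{96 i \sqrt{10}}{7}$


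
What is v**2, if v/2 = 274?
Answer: 300304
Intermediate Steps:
v = 548 (v = 2*274 = 548)
v**2 = 548**2 = 300304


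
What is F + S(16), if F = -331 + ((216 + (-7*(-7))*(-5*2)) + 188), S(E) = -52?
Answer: -469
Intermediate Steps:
F = -417 (F = -331 + ((216 + 49*(-10)) + 188) = -331 + ((216 - 490) + 188) = -331 + (-274 + 188) = -331 - 86 = -417)
F + S(16) = -417 - 52 = -469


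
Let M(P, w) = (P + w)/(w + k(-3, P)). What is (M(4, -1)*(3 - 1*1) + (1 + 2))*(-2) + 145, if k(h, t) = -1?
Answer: 145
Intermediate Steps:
M(P, w) = (P + w)/(-1 + w) (M(P, w) = (P + w)/(w - 1) = (P + w)/(-1 + w))
(M(4, -1)*(3 - 1*1) + (1 + 2))*(-2) + 145 = (((4 - 1)/(-1 - 1))*(3 - 1*1) + (1 + 2))*(-2) + 145 = ((3/(-2))*(3 - 1) + 3)*(-2) + 145 = (-½*3*2 + 3)*(-2) + 145 = (-3/2*2 + 3)*(-2) + 145 = (-3 + 3)*(-2) + 145 = 0*(-2) + 145 = 0 + 145 = 145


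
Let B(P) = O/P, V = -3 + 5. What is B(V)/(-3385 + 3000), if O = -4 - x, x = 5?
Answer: 9/770 ≈ 0.011688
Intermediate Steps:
V = 2
O = -9 (O = -4 - 1*5 = -4 - 5 = -9)
B(P) = -9/P
B(V)/(-3385 + 3000) = (-9/2)/(-3385 + 3000) = -9*½/(-385) = -9/2*(-1/385) = 9/770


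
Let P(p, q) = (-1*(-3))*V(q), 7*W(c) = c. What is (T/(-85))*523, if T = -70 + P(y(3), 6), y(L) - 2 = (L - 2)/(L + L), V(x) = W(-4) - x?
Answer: 328444/595 ≈ 552.01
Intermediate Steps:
W(c) = c/7
V(x) = -4/7 - x (V(x) = (1/7)*(-4) - x = -4/7 - x)
y(L) = 2 + (-2 + L)/(2*L) (y(L) = 2 + (L - 2)/(L + L) = 2 + (-2 + L)/((2*L)) = 2 + (-2 + L)*(1/(2*L)) = 2 + (-2 + L)/(2*L))
P(p, q) = -12/7 - 3*q (P(p, q) = (-1*(-3))*(-4/7 - q) = 3*(-4/7 - q) = -12/7 - 3*q)
T = -628/7 (T = -70 + (-12/7 - 3*6) = -70 + (-12/7 - 18) = -70 - 138/7 = -628/7 ≈ -89.714)
(T/(-85))*523 = -628/7/(-85)*523 = -628/7*(-1/85)*523 = (628/595)*523 = 328444/595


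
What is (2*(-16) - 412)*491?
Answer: -218004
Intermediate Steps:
(2*(-16) - 412)*491 = (-32 - 412)*491 = -444*491 = -218004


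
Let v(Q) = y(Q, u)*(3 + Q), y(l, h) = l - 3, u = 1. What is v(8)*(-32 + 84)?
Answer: 2860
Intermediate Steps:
y(l, h) = -3 + l
v(Q) = (-3 + Q)*(3 + Q)
v(8)*(-32 + 84) = (-9 + 8**2)*(-32 + 84) = (-9 + 64)*52 = 55*52 = 2860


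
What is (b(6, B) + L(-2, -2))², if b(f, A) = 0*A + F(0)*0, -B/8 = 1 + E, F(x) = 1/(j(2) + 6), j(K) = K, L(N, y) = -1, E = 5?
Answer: 1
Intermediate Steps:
F(x) = ⅛ (F(x) = 1/(2 + 6) = 1/8 = ⅛)
B = -48 (B = -8*(1 + 5) = -8*6 = -48)
b(f, A) = 0 (b(f, A) = 0*A + (⅛)*0 = 0 + 0 = 0)
(b(6, B) + L(-2, -2))² = (0 - 1)² = (-1)² = 1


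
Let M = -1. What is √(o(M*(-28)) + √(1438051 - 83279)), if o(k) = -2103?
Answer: √(-2103 + 2*√338693) ≈ 30.644*I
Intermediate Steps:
√(o(M*(-28)) + √(1438051 - 83279)) = √(-2103 + √(1438051 - 83279)) = √(-2103 + √1354772) = √(-2103 + 2*√338693)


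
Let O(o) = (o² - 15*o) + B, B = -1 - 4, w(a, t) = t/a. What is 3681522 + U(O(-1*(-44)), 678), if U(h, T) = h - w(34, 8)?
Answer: 62607477/17 ≈ 3.6828e+6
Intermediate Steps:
B = -5
O(o) = -5 + o² - 15*o (O(o) = (o² - 15*o) - 5 = -5 + o² - 15*o)
U(h, T) = -4/17 + h (U(h, T) = h - 8/34 = h - 1*4/17 = h - 4/17 = -4/17 + h)
3681522 + U(O(-1*(-44)), 678) = 3681522 + (-4/17 + (-5 + (-1*(-44))² - (-15)*(-44))) = 3681522 + (-4/17 + (-5 + 44² - 15*44)) = 3681522 + (-4/17 + (-5 + 1936 - 660)) = 3681522 + (-4/17 + 1271) = 3681522 + 21603/17 = 62607477/17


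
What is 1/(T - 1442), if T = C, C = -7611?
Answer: -1/9053 ≈ -0.00011046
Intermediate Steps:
T = -7611
1/(T - 1442) = 1/(-7611 - 1442) = 1/(-9053) = -1/9053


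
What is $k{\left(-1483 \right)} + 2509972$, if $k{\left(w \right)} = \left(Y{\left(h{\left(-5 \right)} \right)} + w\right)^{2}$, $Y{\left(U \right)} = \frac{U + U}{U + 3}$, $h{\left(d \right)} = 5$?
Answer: $\frac{75288881}{16} \approx 4.7056 \cdot 10^{6}$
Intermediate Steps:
$Y{\left(U \right)} = \frac{2 U}{3 + U}$
$k{\left(w \right)} = \left(\frac{5}{4} + w\right)^{2}$ ($k{\left(w \right)} = \left(2 \cdot 5 \frac{1}{3 + 5} + w\right)^{2} = \left(2 \cdot 5 \cdot \frac{1}{8} + w\right)^{2} = \left(\frac{5}{4} + w\right)^{2}$)
$k{\left(-1483 \right)} + 2509972 = \frac{\left(5 + 4 \left(-1483\right)\right)^{2}}{16} + 2509972 = \frac{\left(5 - 5932\right)^{2}}{16} + 2509972 = \frac{\left(-5927\right)^{2}}{16} + 2509972 = \frac{1}{16} \cdot 35129329 + 2509972 = \frac{35129329}{16} + 2509972 = \frac{75288881}{16}$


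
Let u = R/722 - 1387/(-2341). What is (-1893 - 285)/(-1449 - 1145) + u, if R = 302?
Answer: 2028209795/1096095997 ≈ 1.8504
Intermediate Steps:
u = 854198/845101 (u = 302/722 - 1387/(-2341) = 302*(1/722) - 1387*(-1/2341) = 151/361 + 1387/2341 = 854198/845101 ≈ 1.0108)
(-1893 - 285)/(-1449 - 1145) + u = (-1893 - 285)/(-1449 - 1145) + 854198/845101 = -2178/(-2594) + 854198/845101 = -2178*(-1/2594) + 854198/845101 = 1089/1297 + 854198/845101 = 2028209795/1096095997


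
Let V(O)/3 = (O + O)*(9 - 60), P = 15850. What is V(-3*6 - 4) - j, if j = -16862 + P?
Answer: 7744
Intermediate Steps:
V(O) = -306*O (V(O) = 3*((O + O)*(9 - 60)) = 3*((2*O)*(-51)) = 3*(-102*O) = -306*O)
j = -1012 (j = -16862 + 15850 = -1012)
V(-3*6 - 4) - j = -306*(-3*6 - 4) - 1*(-1012) = -306*(-18 - 4) + 1012 = -306*(-22) + 1012 = 6732 + 1012 = 7744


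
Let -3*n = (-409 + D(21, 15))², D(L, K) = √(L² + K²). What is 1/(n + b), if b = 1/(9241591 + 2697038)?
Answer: -221644729142561955/12212149087940329808794 - 6477235857939241*√74/24424298175880659617588 ≈ -2.0431e-5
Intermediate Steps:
D(L, K) = √(K² + L²)
b = 1/11938629 ≈ 8.3762e-8
n = -(-409 + 3*√74)²/3 (n = -(-409 + √(15² + 21²))²/3 = -(-409 + √(225 + 441))²/3 = -(-409 + √666)²/3 = -(-409 + 3*√74)²/3 ≈ -48946.)
1/(n + b) = 1/((-167947/3 + 818*√74) + 1/11938629) = 1/(-222784102740/3979543 + 818*√74)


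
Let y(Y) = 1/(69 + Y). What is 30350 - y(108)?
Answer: 5371949/177 ≈ 30350.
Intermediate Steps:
30350 - y(108) = 30350 - 1/(69 + 108) = 30350 - 1/177 = 5371949/177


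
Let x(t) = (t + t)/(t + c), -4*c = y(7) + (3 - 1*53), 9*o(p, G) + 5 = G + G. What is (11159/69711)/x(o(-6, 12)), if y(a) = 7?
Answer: 5166617/10596072 ≈ 0.48760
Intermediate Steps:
o(p, G) = -5/9 + 2*G/9 (o(p, G) = -5/9 + (G + G)/9 = -5/9 + (2*G)/9 = -5/9 + 2*G/9)
c = 43/4 (c = -(7 + (3 - 1*53))/4 = -(7 + (3 - 53))/4 = -(7 - 50)/4 = -¼*(-43) = 43/4 ≈ 10.750)
x(t) = 2*t/(43/4 + t) (x(t) = (t + t)/(t + 43/4) = (2*t)/(43/4 + t) = 2*t/(43/4 + t))
(11159/69711)/x(o(-6, 12)) = (11159/69711)/((8*(-5/9 + (2/9)*12)/(43 + 4*(-5/9 + (2/9)*12)))) = (11159*(1/69711))/((8*(-5/9 + 8/3)/(43 + 4*(-5/9 + 8/3)))) = 11159/(69711*((8*(19/9)/(43 + 4*(19/9))))) = 11159/(69711*((8*(19/9)/(43 + 76/9)))) = 11159/(69711*((8*(19/9)/(463/9)))) = 11159/(69711*((8*(19/9)*(9/463)))) = 11159/(69711*(152/463)) = (11159/69711)*(463/152) = 5166617/10596072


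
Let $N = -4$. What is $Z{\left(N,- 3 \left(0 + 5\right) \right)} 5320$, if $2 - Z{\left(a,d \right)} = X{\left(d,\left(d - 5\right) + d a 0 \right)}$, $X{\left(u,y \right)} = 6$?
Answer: $-21280$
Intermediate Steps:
$Z{\left(a,d \right)} = -4$ ($Z{\left(a,d \right)} = 2 - 6 = -4$)
$Z{\left(N,- 3 \left(0 + 5\right) \right)} 5320 = \left(-4\right) 5320 = -21280$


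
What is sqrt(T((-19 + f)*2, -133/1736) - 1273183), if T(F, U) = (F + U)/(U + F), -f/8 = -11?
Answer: I*sqrt(1273182) ≈ 1128.4*I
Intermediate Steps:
f = 88 (f = -8*(-11) = 88)
T(F, U) = 1 (T(F, U) = (F + U)/(F + U) = 1)
sqrt(T((-19 + f)*2, -133/1736) - 1273183) = sqrt(1 - 1273183) = sqrt(-1273182) = I*sqrt(1273182)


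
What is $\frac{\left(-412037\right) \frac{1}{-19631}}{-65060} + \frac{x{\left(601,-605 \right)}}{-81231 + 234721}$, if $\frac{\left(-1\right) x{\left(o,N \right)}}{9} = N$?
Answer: $\frac{689107156357}{19603633208140} \approx 0.035152$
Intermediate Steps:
$x{\left(o,N \right)} = - 9 N$
$\frac{\left(-412037\right) \frac{1}{-19631}}{-65060} + \frac{x{\left(601,-605 \right)}}{-81231 + 234721} = \frac{\left(-412037\right) \frac{1}{-19631}}{-65060} + \frac{\left(-9\right) \left(-605\right)}{-81231 + 234721} = \left(-412037\right) \left(- \frac{1}{19631}\right) \left(- \frac{1}{65060}\right) + \frac{5445}{153490} = \frac{412037}{19631} \left(- \frac{1}{65060}\right) + 5445 \cdot \frac{1}{153490} = - \frac{412037}{1277192860} + \frac{1089}{30698} = \frac{689107156357}{19603633208140}$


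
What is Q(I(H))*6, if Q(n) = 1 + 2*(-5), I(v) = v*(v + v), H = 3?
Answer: -54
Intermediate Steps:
I(v) = 2*v² (I(v) = v*(2*v) = 2*v²)
Q(n) = -9 (Q(n) = 1 - 10 = -9)
Q(I(H))*6 = -9*6 = -54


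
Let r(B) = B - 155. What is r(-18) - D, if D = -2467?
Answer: 2294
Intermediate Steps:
r(B) = -155 + B
r(-18) - D = (-155 - 18) - 1*(-2467) = -173 + 2467 = 2294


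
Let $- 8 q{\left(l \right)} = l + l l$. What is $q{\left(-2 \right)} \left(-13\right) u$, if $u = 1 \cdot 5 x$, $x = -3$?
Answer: $- \frac{195}{4} \approx -48.75$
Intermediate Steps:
$q{\left(l \right)} = - \frac{l}{8} - \frac{l^{2}}{8}$ ($q{\left(l \right)} = - \frac{l + l l}{8} = - \frac{l + l^{2}}{8} = - \frac{l}{8} - \frac{l^{2}}{8}$)
$u = -15$ ($u = 1 \cdot 5 \left(-3\right) = 5 \left(-3\right) = -15$)
$q{\left(-2 \right)} \left(-13\right) u = \left(- \frac{1}{8}\right) \left(-2\right) \left(1 - 2\right) \left(-13\right) \left(-15\right) = \left(- \frac{1}{8}\right) \left(-2\right) \left(-1\right) \left(-13\right) \left(-15\right) = \left(- \frac{1}{4}\right) \left(-13\right) \left(-15\right) = \frac{13}{4} \left(-15\right) = - \frac{195}{4}$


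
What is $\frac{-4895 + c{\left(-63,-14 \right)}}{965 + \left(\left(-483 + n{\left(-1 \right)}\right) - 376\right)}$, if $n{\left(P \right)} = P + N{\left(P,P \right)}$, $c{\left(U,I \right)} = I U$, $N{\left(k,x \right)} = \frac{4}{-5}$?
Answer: $- \frac{20065}{521} \approx -38.512$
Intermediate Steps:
$N{\left(k,x \right)} = - \frac{4}{5}$ ($N{\left(k,x \right)} = 4 \left(- \frac{1}{5}\right) = - \frac{4}{5}$)
$n{\left(P \right)} = - \frac{4}{5} + P$ ($n{\left(P \right)} = P - \frac{4}{5} = - \frac{4}{5} + P$)
$\frac{-4895 + c{\left(-63,-14 \right)}}{965 + \left(\left(-483 + n{\left(-1 \right)}\right) - 376\right)} = \frac{-4895 - -882}{965 - \frac{4304}{5}} = \frac{-4895 + 882}{965 - \frac{4304}{5}} = - \frac{4013}{965 - \frac{4304}{5}} = - \frac{4013}{\frac{521}{5}} = \left(-4013\right) \frac{5}{521} = - \frac{20065}{521}$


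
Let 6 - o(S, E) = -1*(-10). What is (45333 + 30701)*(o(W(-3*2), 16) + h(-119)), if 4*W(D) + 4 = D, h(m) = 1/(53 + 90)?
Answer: -43415414/143 ≈ -3.0360e+5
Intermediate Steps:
h(m) = 1/143
W(D) = -1 + D/4
o(S, E) = -4 (o(S, E) = 6 - (-1)*(-10) = 6 - 1*10 = 6 - 10 = -4)
(45333 + 30701)*(o(W(-3*2), 16) + h(-119)) = (45333 + 30701)*(-4 + 1/143) = 76034*(-571/143) = -43415414/143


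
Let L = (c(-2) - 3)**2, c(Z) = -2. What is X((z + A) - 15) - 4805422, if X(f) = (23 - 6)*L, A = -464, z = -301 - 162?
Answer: -4804997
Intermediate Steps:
z = -463
L = 25 (L = (-2 - 3)**2 = (-5)**2 = 25)
X(f) = 425 (X(f) = (23 - 6)*25 = 17*25 = 425)
X((z + A) - 15) - 4805422 = 425 - 4805422 = -4804997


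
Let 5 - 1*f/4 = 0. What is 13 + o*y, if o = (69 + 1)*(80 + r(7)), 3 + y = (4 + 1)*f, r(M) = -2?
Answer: 529633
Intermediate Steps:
f = 20 (f = 20 - 4*0 = 20 + 0 = 20)
y = 97 (y = -3 + (4 + 1)*20 = -3 + 5*20 = -3 + 100 = 97)
o = 5460 (o = (69 + 1)*(80 - 2) = 70*78 = 5460)
13 + o*y = 13 + 5460*97 = 13 + 529620 = 529633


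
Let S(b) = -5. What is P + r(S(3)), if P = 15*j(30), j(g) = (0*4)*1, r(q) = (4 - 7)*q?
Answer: 15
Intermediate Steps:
r(q) = -3*q
j(g) = 0 (j(g) = 0*1 = 0)
P = 0 (P = 15*0 = 0)
P + r(S(3)) = 0 - 3*(-5) = 0 + 15 = 15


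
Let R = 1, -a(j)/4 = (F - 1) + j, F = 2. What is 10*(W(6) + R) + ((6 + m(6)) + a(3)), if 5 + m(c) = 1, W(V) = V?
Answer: 56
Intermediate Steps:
m(c) = -4 (m(c) = -5 + 1 = -4)
a(j) = -4 - 4*j (a(j) = -4*((2 - 1) + j) = -4*(1 + j) = -4 - 4*j)
10*(W(6) + R) + ((6 + m(6)) + a(3)) = 10*(6 + 1) + ((6 - 4) + (-4 - 4*3)) = 10*7 + (2 + (-4 - 12)) = 70 + (2 - 16) = 70 - 14 = 56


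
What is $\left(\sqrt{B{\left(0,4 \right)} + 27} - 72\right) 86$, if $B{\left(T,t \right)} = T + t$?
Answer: $-6192 + 86 \sqrt{31} \approx -5713.2$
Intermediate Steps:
$\left(\sqrt{B{\left(0,4 \right)} + 27} - 72\right) 86 = \left(\sqrt{\left(0 + 4\right) + 27} - 72\right) 86 = \left(\sqrt{4 + 27} - 72\right) 86 = \left(\sqrt{31} - 72\right) 86 = \left(-72 + \sqrt{31}\right) 86 = -6192 + 86 \sqrt{31}$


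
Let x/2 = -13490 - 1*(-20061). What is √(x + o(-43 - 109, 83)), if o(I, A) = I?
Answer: √12990 ≈ 113.97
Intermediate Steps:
x = 13142 (x = 2*(-13490 - 1*(-20061)) = 2*(-13490 + 20061) = 2*6571 = 13142)
√(x + o(-43 - 109, 83)) = √(13142 + (-43 - 109)) = √(13142 - 152) = √12990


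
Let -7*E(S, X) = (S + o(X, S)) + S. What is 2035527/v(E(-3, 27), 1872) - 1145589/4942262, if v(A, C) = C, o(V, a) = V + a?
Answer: 128948246147/118614288 ≈ 1087.1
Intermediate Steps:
E(S, X) = -3*S/7 - X/7 (E(S, X) = -((S + (X + S)) + S)/7 = -((S + (S + X)) + S)/7 = -((X + 2*S) + S)/7 = -(X + 3*S)/7 = -3*S/7 - X/7)
2035527/v(E(-3, 27), 1872) - 1145589/4942262 = 2035527/1872 - 1145589/4942262 = 2035527*(1/1872) - 1145589*1/4942262 = 52193/48 - 1145589/4942262 = 128948246147/118614288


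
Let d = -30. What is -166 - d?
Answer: -136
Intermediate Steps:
-166 - d = -166 - 1*(-30) = -166 + 30 = -136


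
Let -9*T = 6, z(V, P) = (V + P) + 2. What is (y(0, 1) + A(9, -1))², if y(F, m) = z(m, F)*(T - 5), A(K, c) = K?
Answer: 64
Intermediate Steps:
z(V, P) = 2 + P + V (z(V, P) = (P + V) + 2 = 2 + P + V)
T = -⅔ (T = -⅑*6 = -⅔ ≈ -0.66667)
y(F, m) = -34/3 - 17*F/3 - 17*m/3 (y(F, m) = (2 + F + m)*(-⅔ - 5) = (2 + F + m)*(-17/3) = -34/3 - 17*F/3 - 17*m/3)
(y(0, 1) + A(9, -1))² = ((-34/3 - 17/3*0 - 17/3*1) + 9)² = ((-34/3 + 0 - 17/3) + 9)² = (-17 + 9)² = (-8)² = 64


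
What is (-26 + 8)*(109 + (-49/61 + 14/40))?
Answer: -1191843/610 ≈ -1953.8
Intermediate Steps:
(-26 + 8)*(109 + (-49/61 + 14/40)) = -18*(109 + (-49*1/61 + 14*(1/40))) = -18*(109 + (-49/61 + 7/20)) = -18*(109 - 553/1220) = -18*132427/1220 = -1191843/610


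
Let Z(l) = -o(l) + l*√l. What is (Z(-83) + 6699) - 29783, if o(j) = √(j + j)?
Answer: -23084 - I*√166 - 83*I*√83 ≈ -23084.0 - 769.05*I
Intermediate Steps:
o(j) = √2*√j (o(j) = √(2*j) = √2*√j)
Z(l) = l^(3/2) - √2*√l (Z(l) = -√2*√l + l*√l = -√2*√l + l^(3/2) = l^(3/2) - √2*√l)
(Z(-83) + 6699) - 29783 = (√(-83)*(-83 - √2) + 6699) - 29783 = ((I*√83)*(-83 - √2) + 6699) - 29783 = (I*√83*(-83 - √2) + 6699) - 29783 = (6699 + I*√83*(-83 - √2)) - 29783 = -23084 + I*√83*(-83 - √2)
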